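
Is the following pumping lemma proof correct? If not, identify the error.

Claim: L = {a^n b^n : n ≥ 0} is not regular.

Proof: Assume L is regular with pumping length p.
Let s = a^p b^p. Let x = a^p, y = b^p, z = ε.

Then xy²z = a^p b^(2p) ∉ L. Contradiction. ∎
The proof is INCORRECT.

Error: The decomposition violates |xy| ≤ p.
With x = a^p and y = b^p, we have |xy| = 2p > p.
The pumping lemma requires |xy| ≤ p, so y must be within the first p characters.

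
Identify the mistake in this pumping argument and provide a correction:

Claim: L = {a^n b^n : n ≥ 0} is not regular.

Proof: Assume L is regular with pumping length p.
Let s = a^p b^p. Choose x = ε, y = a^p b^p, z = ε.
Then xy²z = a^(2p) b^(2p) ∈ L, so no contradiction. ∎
Error: The decomposition violates |xy| ≤ p. With y = a^p b^p, |xy| = |y| = 2p > p. (The proof also miscomputes xy²z, which would be a^p b^p a^p b^p rather than a^(2p) b^(2p), and it wrongly treats one harmless decomposition as settling the matter — the prover does not get to choose the decomposition.)

Correction: The pumping lemma requires |xy| ≤ p, and the argument must handle every decomposition satisfying |xy| ≤ p, |y| ≥ 1. Since s starts with p a's, any such y consists only of a's, say y = a^k with k ≥ 1. Then xy²z = a^(p+k) b^p has unequal numbers of a's and b's, so xy²z ∉ L — the required contradiction.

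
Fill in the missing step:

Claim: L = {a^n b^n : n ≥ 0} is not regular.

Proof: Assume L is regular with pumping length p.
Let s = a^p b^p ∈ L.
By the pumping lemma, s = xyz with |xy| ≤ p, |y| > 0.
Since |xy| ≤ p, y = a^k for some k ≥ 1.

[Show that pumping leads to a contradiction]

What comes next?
Consider xy²z = a^(p+k) b^p.

Since k ≥ 1, we have p + k > p.
So xy²z has more a's than b's: (p+k) a's vs p b's.
This means xy²z ∉ L because a^n b^n requires equal counts.

This contradicts the pumping lemma which states xy²z ∈ L.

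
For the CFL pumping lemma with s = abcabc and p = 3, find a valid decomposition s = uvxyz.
u='ab', v='c', x='a', y='b', z='c'

For s = abcabc with pumping length p = 3:

One valid decomposition:
- u = 'ab'
- v = 'c'
- x = 'a'
- y = 'b'
- z = 'c'

Verification:
- uvxyz = 'ab' + 'c' + 'a' + 'b' + 'c' = abcabc ✓
- |vxy| = |'cab'| = 3 ≤ 3 ✓
- |vy| = |'cb'| = 2 > 0 ✓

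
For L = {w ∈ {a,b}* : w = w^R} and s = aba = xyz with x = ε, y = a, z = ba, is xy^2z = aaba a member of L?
No

xy²z = ε · aa · ba = aaba.
aaba reversed is abaa ≠ aaba, so it is not a palindrome and is not in L.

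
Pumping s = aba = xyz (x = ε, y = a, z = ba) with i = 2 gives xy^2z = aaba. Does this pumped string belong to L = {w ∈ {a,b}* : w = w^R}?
No

xy²z = ε · aa · ba = aaba.
aaba reversed is abaa ≠ aaba, so it is not a palindrome and is not in L.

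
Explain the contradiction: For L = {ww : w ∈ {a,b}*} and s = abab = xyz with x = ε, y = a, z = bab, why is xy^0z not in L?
xy⁰z = bab ∉ L

Pumping with i = 0 replaces y = a by y⁰ = ε:
- Original: s = xyz = abab; abab splits into halves ab · ab, which are equal, so it is in L (w = ab)
- Pumped: xy⁰z = ε · ε · bab = bab
- bab has odd length 3, so it cannot be written as ww and is not in L

The pumping lemma would require xy⁰z ∈ L, so this decomposition yields a contradiction.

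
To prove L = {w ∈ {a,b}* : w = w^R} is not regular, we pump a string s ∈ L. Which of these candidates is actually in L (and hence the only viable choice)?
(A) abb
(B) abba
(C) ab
(B) abba

The pumping lemma is applied to a string s that lies in L, so first check membership of each option:
- (A) abb reversed is bba ≠ abb, so it is not a palindrome and is not in L ✗
- (B) abba reversed is abba, the same string, so it is a palindrome and is in L ✓
- (C) ab reversed is ba ≠ ab, so it is not a palindrome and is not in L ✗

Only (B) abba is in L, so it is the only candidate that could play the role of s.
(In a complete proof one picks s in terms of the pumping length p so that |s| ≥ p is guaranteed; a fixed string like abba illustrates the shape of such an s.)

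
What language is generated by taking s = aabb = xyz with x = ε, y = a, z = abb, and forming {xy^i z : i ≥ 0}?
{xy^i z : i ≥ 0} = {a^(i+1) b^2 : i ≥ 0} = {abb, aabb, aaabb, ...}

With x = ε, y = a, z = abb: Starting with aabb and pumping the first 'a' (z = abb keeps the second 'a'), we get strings with i+1 a's followed by 2 b's for i = 0, 1, 2, ...; note bb is not produced because z always contributes one a.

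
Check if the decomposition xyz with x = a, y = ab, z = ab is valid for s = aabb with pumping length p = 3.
Violated: xyz = s

The decomposition x = a, y = ab, z = ab for s = aabb with p = 3
violates the constraint: xyz = s

xyz = 'a' + 'ab' + 'ab' = 'aabab' ≠ 'aabb' = s. The decomposition doesn't reconstruct s.

Pumping lemma constraints:
1. xyz = s (decomposition is valid)
2. |xy| ≤ p
3. |y| > 0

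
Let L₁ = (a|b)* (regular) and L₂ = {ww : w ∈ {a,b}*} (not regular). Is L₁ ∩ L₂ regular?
No — L₁ ∩ L₂ is not regular.

(a|b)* is all strings over {a,b}, so L₁ ∩ L₂ = {ww : w ∈ {a,b}*} = L₂ itself, which is not regular (pump s = a^p b a^p b).

Note that the bare facts "L₁ regular, L₂ non-regular" do not settle the question by themselves: the closure of regular languages under ∪, ∩, complement and difference applies only when BOTH operands are regular. With a non-regular operand the result can come out regular or non-regular depending on the specific languages, so one has to work out L₁ ∩ L₂ for this particular pair, as above.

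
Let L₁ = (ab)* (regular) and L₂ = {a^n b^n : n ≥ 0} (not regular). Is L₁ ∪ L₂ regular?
No — L₁ ∪ L₂ is not regular.

Let U = (ab)* ∪ {a^n b^n}. If U were regular, then U ∩ aa*bb* would be regular (closure under intersection with a regular language). But (ab)* ∩ aa*bb* = {ab} and {a^n b^n} ∩ aa*bb* = {a^n b^n : n ≥ 1}, so U ∩ aa*bb* = {a^n b^n : n ≥ 1}, which is not regular. Hence U is not regular.

Note that the bare facts "L₁ regular, L₂ non-regular" do not settle the question by themselves: the closure of regular languages under ∪, ∩, complement and difference applies only when BOTH operands are regular. With a non-regular operand the result can come out regular or non-regular depending on the specific languages, so one has to work out L₁ ∪ L₂ for this particular pair, as above.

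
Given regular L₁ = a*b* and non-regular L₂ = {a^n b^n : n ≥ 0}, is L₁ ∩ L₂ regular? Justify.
No — L₁ ∩ L₂ is not regular.

Every string a^n b^n already lies in a*b*, so L₁ ∩ L₂ = {a^n b^n : n ≥ 0} = L₂ itself, which is the standard non-regular language (pump s = a^p b^p).

Note that the bare facts "L₁ regular, L₂ non-regular" do not settle the question by themselves: the closure of regular languages under ∪, ∩, complement and difference applies only when BOTH operands are regular. With a non-regular operand the result can come out regular or non-regular depending on the specific languages, so one has to work out L₁ ∩ L₂ for this particular pair, as above.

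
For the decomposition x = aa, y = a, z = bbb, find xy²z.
aaaabbb

Given x = 'aa', y = 'a', z = 'bbb' and i = 2:

xy^2z = x + y·y·...·y (2 times) + z
       = 'aa' + 'a'^2 + 'bbb'
       = 'aa' + 'aa' + 'bbb'
       = 'aaaabbb'

The pumped string is 'aaaabbb' with length 7.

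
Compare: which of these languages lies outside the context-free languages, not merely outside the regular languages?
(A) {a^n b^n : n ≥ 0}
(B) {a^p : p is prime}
(B) {a^p : p is prime}

(B) {a^p : p is prime} requires the CFL pumping lemma.

- {a^n b^n : n ≥ 0} is context-free (but not regular)
  • Can be shown non-regular with the regular pumping lemma
  • After pumping, the number of a's and b's become unequal

- {a^p : p is prime} is NOT context-free
  • Requires the CFL pumping lemma to prove
  • The CFL pumping lemma also fails because prime gaps are unbounded

The CFL pumping lemma is "stronger" in that it can prove non-membership
in the larger class of context-free languages.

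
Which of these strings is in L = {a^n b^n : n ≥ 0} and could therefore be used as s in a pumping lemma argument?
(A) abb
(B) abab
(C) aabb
(C) aabb

The pumping lemma is applied to a string s that lies in L, so first check membership of each option:
- (A) abb has 1 a's and 2 b's; 1 ≠ 2, so it is not in L ✗
- (B) abab has an a after a b, so it is not of the form a^n b^n and is not in L ✗
- (C) aabb = a^2 b^2 has equal counts (2 = 2), so it is in L ✓

Only (C) aabb is in L, so it is the only candidate that could play the role of s.
(In a complete proof one picks s in terms of the pumping length p so that |s| ≥ p is guaranteed; a fixed string like aabb illustrates the shape of such an s.)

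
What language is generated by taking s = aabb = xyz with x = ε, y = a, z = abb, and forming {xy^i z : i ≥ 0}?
{xy^i z : i ≥ 0} = {a^(i+1) b^2 : i ≥ 0} = {abb, aabb, aaabb, ...}

With x = ε, y = a, z = abb: Starting with aabb and pumping the first 'a' (z = abb keeps the second 'a'), we get strings with i+1 a's followed by 2 b's for i = 0, 1, 2, ...; note bb is not produced because z always contributes one a.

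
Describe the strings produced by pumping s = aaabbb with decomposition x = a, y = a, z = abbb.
{xy^i z : i ≥ 0} = {a^(2+i) b^3 : i ≥ 0} = {aabbb, aaabbb, aaaabbb, ...}

With x = a, y = a, z = abbb: Starting with aaabbb and pumping the second 'a', we get strings with 2+i a's followed by 3 b's for i = 0, 1, 2, ...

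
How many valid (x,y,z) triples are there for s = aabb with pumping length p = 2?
3

For s = 'aabb' with pumping length p = 2:

Constraints: |xy| ≤ 2, |y| > 0

Valid decompositions (|xy| ≤ p, |y| ≥ 1):
  • x='', y='a', z='abb'
  • x='a', y='a', z='bb'
  • x='', y='aa', z='bb'

Total count: 3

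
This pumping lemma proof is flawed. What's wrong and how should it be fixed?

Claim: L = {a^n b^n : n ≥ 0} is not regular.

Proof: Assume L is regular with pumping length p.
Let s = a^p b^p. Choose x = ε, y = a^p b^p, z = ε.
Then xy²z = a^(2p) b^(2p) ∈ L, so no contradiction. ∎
Error: The decomposition violates |xy| ≤ p. With y = a^p b^p, |xy| = |y| = 2p > p. (The proof also miscomputes xy²z, which would be a^p b^p a^p b^p rather than a^(2p) b^(2p), and it wrongly treats one harmless decomposition as settling the matter — the prover does not get to choose the decomposition.)

Correction: The pumping lemma requires |xy| ≤ p, and the argument must handle every decomposition satisfying |xy| ≤ p, |y| ≥ 1. Since s starts with p a's, any such y consists only of a's, say y = a^k with k ≥ 1. Then xy²z = a^(p+k) b^p has unequal numbers of a's and b's, so xy²z ∉ L — the required contradiction.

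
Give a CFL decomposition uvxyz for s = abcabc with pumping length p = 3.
u='ab', v='c', x='a', y='b', z='c'

For s = abcabc with pumping length p = 3:

One valid decomposition:
- u = 'ab'
- v = 'c'
- x = 'a'
- y = 'b'
- z = 'c'

Verification:
- uvxyz = 'ab' + 'c' + 'a' + 'b' + 'c' = abcabc ✓
- |vxy| = |'cab'| = 3 ≤ 3 ✓
- |vy| = |'cb'| = 2 > 0 ✓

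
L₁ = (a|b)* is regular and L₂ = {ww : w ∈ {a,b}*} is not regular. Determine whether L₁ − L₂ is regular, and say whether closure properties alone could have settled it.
No — L₁ − L₂ is not regular.

L₁ − L₂ is the complement of {ww} within {a,b}*. If it were regular, its complement {ww} would be regular as well (regular languages are closed under complement) — contradiction. So L₁ − L₂ is not regular.

Note that the bare facts "L₁ regular, L₂ non-regular" do not settle the question by themselves: the closure of regular languages under ∪, ∩, complement and difference applies only when BOTH operands are regular. With a non-regular operand the result can come out regular or non-regular depending on the specific languages, so one has to work out L₁ − L₂ for this particular pair, as above.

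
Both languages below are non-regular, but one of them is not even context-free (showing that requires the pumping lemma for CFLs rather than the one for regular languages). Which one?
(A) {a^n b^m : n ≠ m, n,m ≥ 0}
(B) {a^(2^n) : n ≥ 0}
(B) {a^(2^n) : n ≥ 0}

(B) {a^(2^n) : n ≥ 0} requires the CFL pumping lemma.

- {a^n b^m : n ≠ m, n,m ≥ 0} is context-free (but not regular)
  • Can be shown non-regular with the regular pumping lemma
  • After pumping a's, we can make n = m

- {a^(2^n) : n ≥ 0} is NOT context-free
  • Requires the CFL pumping lemma to prove
  • Gaps between powers of 2 grow exponentially

The CFL pumping lemma is "stronger" in that it can prove non-membership
in the larger class of context-free languages.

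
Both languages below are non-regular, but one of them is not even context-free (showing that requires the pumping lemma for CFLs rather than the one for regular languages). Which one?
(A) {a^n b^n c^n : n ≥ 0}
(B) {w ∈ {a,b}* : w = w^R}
(A) {a^n b^n c^n : n ≥ 0}

(A) {a^n b^n c^n : n ≥ 0} requires the CFL pumping lemma.

- {w ∈ {a,b}* : w = w^R} is context-free (but not regular)
  • Can be shown non-regular with the regular pumping lemma
  • After pumping, the string is no longer symmetric

- {a^n b^n c^n : n ≥ 0} is NOT context-free
  • Requires the CFL pumping lemma to prove
  • Cannot maintain three equal counts simultaneously

The CFL pumping lemma is "stronger" in that it can prove non-membership
in the larger class of context-free languages.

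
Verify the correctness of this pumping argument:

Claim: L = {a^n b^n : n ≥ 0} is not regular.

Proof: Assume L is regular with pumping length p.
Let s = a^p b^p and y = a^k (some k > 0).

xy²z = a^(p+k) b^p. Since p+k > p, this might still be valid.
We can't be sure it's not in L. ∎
The proof is INCORRECT.

Error: The conclusion is wrong.
xy²z = a^(p+k) b^p is definitely NOT in L because the number of a's (p+k) ≠ number of b's (p).
The proof incorrectly doubts what is actually a valid contradiction.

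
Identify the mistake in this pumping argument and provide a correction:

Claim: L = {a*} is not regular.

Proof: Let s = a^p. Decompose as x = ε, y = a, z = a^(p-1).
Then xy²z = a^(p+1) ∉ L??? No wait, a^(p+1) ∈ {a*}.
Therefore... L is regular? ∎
Error: The proof attempts to show a*  is not regular, but a* IS regular!

Correction: a* is a regular language (recognized by a simple DFA with one accepting state and self-loop on 'a'). The pumping lemma can only prove non-regularity, not regularity. For regular languages, pumping always works.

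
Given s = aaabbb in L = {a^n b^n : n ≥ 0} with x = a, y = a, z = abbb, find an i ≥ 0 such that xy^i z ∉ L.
i = 2

xy²z = a · aa · abbb = aaaabbb; aaaabbb has 4 a's and 3 b's; 4 ≠ 3, so it is not in L.
(Other choices also work, e.g. i = 0, 3; only i = 1 is guaranteed to stay in L since xy¹z = s.)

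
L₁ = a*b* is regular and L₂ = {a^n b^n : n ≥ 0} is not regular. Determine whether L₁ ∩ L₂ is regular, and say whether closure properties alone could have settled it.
No — L₁ ∩ L₂ is not regular.

Every string a^n b^n already lies in a*b*, so L₁ ∩ L₂ = {a^n b^n : n ≥ 0} = L₂ itself, which is the standard non-regular language (pump s = a^p b^p).

Note that the bare facts "L₁ regular, L₂ non-regular" do not settle the question by themselves: the closure of regular languages under ∪, ∩, complement and difference applies only when BOTH operands are regular. With a non-regular operand the result can come out regular or non-regular depending on the specific languages, so one has to work out L₁ ∩ L₂ for this particular pair, as above.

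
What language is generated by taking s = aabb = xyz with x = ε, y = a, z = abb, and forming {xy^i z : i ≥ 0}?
{xy^i z : i ≥ 0} = {a^(i+1) b^2 : i ≥ 0} = {abb, aabb, aaabb, ...}

With x = ε, y = a, z = abb: Starting with aabb and pumping the first 'a' (z = abb keeps the second 'a'), we get strings with i+1 a's followed by 2 b's for i = 0, 1, 2, ...; note bb is not produced because z always contributes one a.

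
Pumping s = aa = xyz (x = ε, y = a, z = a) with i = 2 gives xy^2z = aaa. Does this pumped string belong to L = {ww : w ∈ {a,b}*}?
No

xy²z = ε · aa · a = aaa.
aaa has odd length 3, so it cannot be written as ww and is not in L.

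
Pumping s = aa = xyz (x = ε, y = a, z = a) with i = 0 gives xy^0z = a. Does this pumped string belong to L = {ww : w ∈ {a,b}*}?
No

xy⁰z = ε · ε · a = a.
a has odd length 1, so it cannot be written as ww and is not in L.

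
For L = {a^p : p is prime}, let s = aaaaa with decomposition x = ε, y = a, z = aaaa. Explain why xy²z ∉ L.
xy²z = aaaaaa ∉ L

Pumping with i = 2 replaces y = a by y² = aa:
- Original: s = xyz = aaaaa; aaaaa has length 5, which is prime, so it is in L
- Pumped: xy²z = ε · aa · aaaa = aaaaaa
- aaaaaa has length 6 = 2 × 3, which is not prime, so it is not in L

The pumping lemma would require xy²z ∈ L, so this decomposition yields a contradiction.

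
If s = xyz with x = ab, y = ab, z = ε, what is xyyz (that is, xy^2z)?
ababab

Given x = 'ab', y = 'ab', z = '' and i = 2:

xy^2z = x + y·y·...·y (2 times) + z
       = 'ab' + 'ab'^2 + ''
       = 'ab' + 'abab' + ''
       = 'ababab'

The pumped string is 'ababab' with length 6.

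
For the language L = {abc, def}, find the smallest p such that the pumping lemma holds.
p = 4

For a finite language L, the pumping lemma holds vacuously if p > max|s| for s ∈ L.

The longest string in L = {abc, def} has length 3.
If p = 4, then no string s ∈ L has |s| ≥ p, so the condition is vacuously true.

The minimum pumping length is p = 4.

Why no smaller p works: for any p ≤ 3, the longest string s ∈ L has |s| = 3 ≥ p, so it would
have to be pumpable; but pumping up (i = 2, 3, ...) produces ever longer strings, which cannot all lie in the
finite language L. So the pumping property fails for every p ≤ 3.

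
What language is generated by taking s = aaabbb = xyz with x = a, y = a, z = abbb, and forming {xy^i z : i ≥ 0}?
{xy^i z : i ≥ 0} = {a^(2+i) b^3 : i ≥ 0} = {aabbb, aaabbb, aaaabbb, ...}

With x = a, y = a, z = abbb: Starting with aaabbb and pumping the second 'a', we get strings with 2+i a's followed by 3 b's for i = 0, 1, 2, ...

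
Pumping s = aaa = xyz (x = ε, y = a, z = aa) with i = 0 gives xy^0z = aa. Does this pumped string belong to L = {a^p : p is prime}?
Yes

xy⁰z = ε · ε · aa = aa.
aa has length 2, which is prime, so it is in L.
(A single pumped string landing in L is not a contradiction by itself; a non-regularity proof needs some i for which xy^i z ∉ L, for every admissible decomposition.)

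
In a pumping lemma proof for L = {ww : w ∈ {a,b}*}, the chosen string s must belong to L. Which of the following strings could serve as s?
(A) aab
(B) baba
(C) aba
(B) baba

The pumping lemma is applied to a string s that lies in L, so first check membership of each option:
- (A) aab has odd length 3, so it cannot be written as ww and is not in L ✗
- (B) baba splits into halves ba · ba, which are equal, so it is in L (w = ba) ✓
- (C) aba has odd length 3, so it cannot be written as ww and is not in L ✗

Only (B) baba is in L, so it is the only candidate that could play the role of s.
(In a complete proof one picks s in terms of the pumping length p so that |s| ≥ p is guaranteed; a fixed string like baba illustrates the shape of such an s.)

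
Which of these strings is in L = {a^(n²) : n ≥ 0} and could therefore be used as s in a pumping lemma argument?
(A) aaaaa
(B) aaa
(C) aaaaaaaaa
(C) aaaaaaaaa

The pumping lemma is applied to a string s that lies in L, so first check membership of each option:
- (A) aaaaa has length 5, strictly between 2² = 4 and 3² = 9, so it is not in L ✗
- (B) aaa has length 3, strictly between 1² = 1 and 2² = 4, so it is not in L ✗
- (C) aaaaaaaaa has length 9 = 3², a perfect square, so it is in L ✓

Only (C) aaaaaaaaa is in L, so it is the only candidate that could play the role of s.
(In a complete proof one picks s in terms of the pumping length p so that |s| ≥ p is guaranteed; a fixed string like aaaaaaaaa illustrates the shape of such an s.)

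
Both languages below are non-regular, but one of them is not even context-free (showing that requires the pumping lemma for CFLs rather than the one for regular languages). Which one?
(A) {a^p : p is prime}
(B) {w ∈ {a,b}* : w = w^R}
(A) {a^p : p is prime}

(A) {a^p : p is prime} requires the CFL pumping lemma.

- {w ∈ {a,b}* : w = w^R} is context-free (but not regular)
  • Can be shown non-regular with the regular pumping lemma
  • After pumping, the string is no longer symmetric

- {a^p : p is prime} is NOT context-free
  • Requires the CFL pumping lemma to prove
  • The CFL pumping lemma also fails because prime gaps are unbounded

The CFL pumping lemma is "stronger" in that it can prove non-membership
in the larger class of context-free languages.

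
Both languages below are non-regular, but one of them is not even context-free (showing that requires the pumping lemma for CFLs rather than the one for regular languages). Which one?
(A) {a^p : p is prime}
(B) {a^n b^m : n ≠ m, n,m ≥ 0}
(A) {a^p : p is prime}

(A) {a^p : p is prime} requires the CFL pumping lemma.

- {a^n b^m : n ≠ m, n,m ≥ 0} is context-free (but not regular)
  • Can be shown non-regular with the regular pumping lemma
  • After pumping a's, we can make n = m

- {a^p : p is prime} is NOT context-free
  • Requires the CFL pumping lemma to prove
  • The CFL pumping lemma also fails because prime gaps are unbounded

The CFL pumping lemma is "stronger" in that it can prove non-membership
in the larger class of context-free languages.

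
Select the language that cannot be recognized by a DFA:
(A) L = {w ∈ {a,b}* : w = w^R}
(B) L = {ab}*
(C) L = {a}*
(A) {w ∈ {a,b}* : w = w^R}

(A) L = {w ∈ {a,b}* : w = w^R} is NOT regular.

The pumping lemma can be used to prove this:
After pumping, the string is no longer symmetric

The other languages are regular because they can be recognized by finite automata.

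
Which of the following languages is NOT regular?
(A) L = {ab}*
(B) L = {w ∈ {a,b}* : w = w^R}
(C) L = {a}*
(B) {w ∈ {a,b}* : w = w^R}

(B) L = {w ∈ {a,b}* : w = w^R} is NOT regular.

The pumping lemma can be used to prove this:
After pumping, the string is no longer symmetric

The other languages are regular because they can be recognized by finite automata.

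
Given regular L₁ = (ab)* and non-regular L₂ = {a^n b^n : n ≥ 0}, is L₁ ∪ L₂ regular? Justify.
No — L₁ ∪ L₂ is not regular.

Let U = (ab)* ∪ {a^n b^n}. If U were regular, then U ∩ aa*bb* would be regular (closure under intersection with a regular language). But (ab)* ∩ aa*bb* = {ab} and {a^n b^n} ∩ aa*bb* = {a^n b^n : n ≥ 1}, so U ∩ aa*bb* = {a^n b^n : n ≥ 1}, which is not regular. Hence U is not regular.

Note that the bare facts "L₁ regular, L₂ non-regular" do not settle the question by themselves: the closure of regular languages under ∪, ∩, complement and difference applies only when BOTH operands are regular. With a non-regular operand the result can come out regular or non-regular depending on the specific languages, so one has to work out L₁ ∪ L₂ for this particular pair, as above.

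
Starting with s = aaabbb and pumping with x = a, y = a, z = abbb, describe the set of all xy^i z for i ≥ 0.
{xy^i z : i ≥ 0} = {a^(2+i) b^3 : i ≥ 0} = {aabbb, aaabbb, aaaabbb, ...}

With x = a, y = a, z = abbb: Starting with aaabbb and pumping the second 'a', we get strings with 2+i a's followed by 3 b's for i = 0, 1, 2, ...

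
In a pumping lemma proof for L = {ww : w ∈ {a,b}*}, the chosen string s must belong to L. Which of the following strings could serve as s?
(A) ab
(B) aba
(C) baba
(C) baba

The pumping lemma is applied to a string s that lies in L, so first check membership of each option:
- (A) ab has length 2; its halves are a and b, which differ, so it is not in L ✗
- (B) aba has odd length 3, so it cannot be written as ww and is not in L ✗
- (C) baba splits into halves ba · ba, which are equal, so it is in L (w = ba) ✓

Only (C) baba is in L, so it is the only candidate that could play the role of s.
(In a complete proof one picks s in terms of the pumping length p so that |s| ≥ p is guaranteed; a fixed string like baba illustrates the shape of such an s.)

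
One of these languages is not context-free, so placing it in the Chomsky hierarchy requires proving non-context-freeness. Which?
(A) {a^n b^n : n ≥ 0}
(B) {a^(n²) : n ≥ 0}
(B) {a^(n²) : n ≥ 0}

(B) {a^(n²) : n ≥ 0} requires the CFL pumping lemma.

- {a^n b^n : n ≥ 0} is context-free (but not regular)
  • Can be shown non-regular with the regular pumping lemma
  • After pumping, the number of a's and b's become unequal

- {a^(n²) : n ≥ 0} is NOT context-free
  • Requires the CFL pumping lemma to prove
  • Gaps between squares grow unboundedly

The CFL pumping lemma is "stronger" in that it can prove non-membership
in the larger class of context-free languages.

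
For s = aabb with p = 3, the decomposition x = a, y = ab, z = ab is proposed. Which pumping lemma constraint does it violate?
Violated: xyz = s

The decomposition x = a, y = ab, z = ab for s = aabb with p = 3
violates the constraint: xyz = s

xyz = 'a' + 'ab' + 'ab' = 'aabab' ≠ 'aabb' = s. The decomposition doesn't reconstruct s.

Pumping lemma constraints:
1. xyz = s (decomposition is valid)
2. |xy| ≤ p
3. |y| > 0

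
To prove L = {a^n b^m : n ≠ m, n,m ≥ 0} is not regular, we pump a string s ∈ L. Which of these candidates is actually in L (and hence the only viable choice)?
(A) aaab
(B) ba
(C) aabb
(A) aaab

The pumping lemma is applied to a string s that lies in L, so first check membership of each option:
- (A) aaab = a^3 b^1 with 3 ≠ 1, so it is in L ✓
- (B) ba has an a after a b, so it is not of the form a^n b^m and is not in L ✗
- (C) aabb = a^2 b^2 has n = m = 2, so it is not in L ✗

Only (A) aaab is in L, so it is the only candidate that could play the role of s.
(In a complete proof one picks s in terms of the pumping length p so that |s| ≥ p is guaranteed; a fixed string like aaab illustrates the shape of such an s.)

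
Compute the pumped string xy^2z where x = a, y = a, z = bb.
aaabb

Given x = 'a', y = 'a', z = 'bb' and i = 2:

xy^2z = x + y·y·...·y (2 times) + z
       = 'a' + 'a'^2 + 'bb'
       = 'a' + 'aa' + 'bb'
       = 'aaabb'

The pumped string is 'aaabb' with length 5.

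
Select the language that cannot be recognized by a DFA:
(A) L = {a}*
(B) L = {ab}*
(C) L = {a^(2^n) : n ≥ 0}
(C) {a^(2^n) : n ≥ 0}

(C) L = {a^(2^n) : n ≥ 0} is NOT regular.

The pumping lemma can be used to prove this:
After pumping, length is no longer a power of 2

The other languages are regular because they can be recognized by finite automata.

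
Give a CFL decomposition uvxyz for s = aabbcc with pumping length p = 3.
u='aa', v='b', x='b', y='c', z='c'

For s = aabbcc with pumping length p = 3:

One valid decomposition:
- u = 'aa'
- v = 'b'
- x = 'b'
- y = 'c'
- z = 'c'

Verification:
- uvxyz = 'aa' + 'b' + 'b' + 'c' + 'c' = aabbcc ✓
- |vxy| = |'bbc'| = 3 ≤ 3 ✓
- |vy| = |'bc'| = 2 > 0 ✓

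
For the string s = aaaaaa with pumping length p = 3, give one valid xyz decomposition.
x = 'a', y = 'a', z = 'aaaa'

For s = aaaaaa and p = 3, one valid decomposition is:
- x = 'a' (length 1)
- y = 'a' (length 1)
- z = 'aaaa' (length 4)

Verification:
- xyz = 'a' + 'a' + 'aaaa' = aaaaaa ✓
- |xy| = 2 ≤ 3 ✓
- |y| = 1 > 0 ✓

All pumping lemma constraints are satisfied.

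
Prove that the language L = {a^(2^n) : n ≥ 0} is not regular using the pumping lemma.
Assume for contradiction that L is regular, and let p ≥ 1 be the pumping length given by the pumping lemma.
Choose s = a^(2^p). Then s ∈ L and |s| = 2^p ≥ p.
By the pumping lemma, s = xyz for some x, y, z with |xy| ≤ p, |y| ≥ 1, and xy^i z ∈ L for every i ≥ 0.
Here y = a^k for some k with 1 ≤ k ≤ |xy| ≤ p, and p < 2^p.

Take i = 2: |xy²z| = 2^p + k.
Now 2^p < 2^p + k ≤ 2^p + p < 2^p + 2^p = 2^(p+1).
So |xy²z| lies strictly between the consecutive powers of two 2^p and 2^(p+1), hence is not a power of 2, and xy²z ∉ L.

This contradicts the pumping lemma, which requires xy^i z ∈ L for all i ≥ 0.
Hence L = {a^(2^n) : n ≥ 0} is not regular. ∎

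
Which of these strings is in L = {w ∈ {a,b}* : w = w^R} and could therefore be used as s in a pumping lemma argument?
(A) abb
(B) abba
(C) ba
(B) abba

The pumping lemma is applied to a string s that lies in L, so first check membership of each option:
- (A) abb reversed is bba ≠ abb, so it is not a palindrome and is not in L ✗
- (B) abba reversed is abba, the same string, so it is a palindrome and is in L ✓
- (C) ba reversed is ab ≠ ba, so it is not a palindrome and is not in L ✗

Only (B) abba is in L, so it is the only candidate that could play the role of s.
(In a complete proof one picks s in terms of the pumping length p so that |s| ≥ p is guaranteed; a fixed string like abba illustrates the shape of such an s.)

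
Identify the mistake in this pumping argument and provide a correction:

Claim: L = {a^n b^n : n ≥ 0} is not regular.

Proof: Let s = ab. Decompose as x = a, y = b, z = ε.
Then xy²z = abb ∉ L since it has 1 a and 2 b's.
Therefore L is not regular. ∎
Error: The string s = ab might be shorter than the pumping length p.

Correction: Choose s = a^p b^p to ensure |s| ≥ p. Also, the decomposition is wrong: with |xy| ≤ p, y cannot include b's when s starts with p a's.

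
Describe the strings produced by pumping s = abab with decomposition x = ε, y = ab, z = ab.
{xy^i z : i ≥ 0} = {(ab)^(i+1) : i ≥ 0} = {ab, abab, ababab, ...}

With x = ε, y = ab, z = ab: Pumping 'ab' gives strings of alternating a's and b's.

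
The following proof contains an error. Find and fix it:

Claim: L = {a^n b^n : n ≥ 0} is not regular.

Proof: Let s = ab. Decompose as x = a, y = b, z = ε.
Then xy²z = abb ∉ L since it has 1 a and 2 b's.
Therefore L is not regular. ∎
Error: The string s = ab might be shorter than the pumping length p.

Correction: Choose s = a^p b^p to ensure |s| ≥ p. Also, the decomposition is wrong: with |xy| ≤ p, y cannot include b's when s starts with p a's.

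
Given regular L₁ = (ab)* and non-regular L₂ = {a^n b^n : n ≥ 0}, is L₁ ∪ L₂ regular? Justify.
No — L₁ ∪ L₂ is not regular.

Let U = (ab)* ∪ {a^n b^n}. If U were regular, then U ∩ aa*bb* would be regular (closure under intersection with a regular language). But (ab)* ∩ aa*bb* = {ab} and {a^n b^n} ∩ aa*bb* = {a^n b^n : n ≥ 1}, so U ∩ aa*bb* = {a^n b^n : n ≥ 1}, which is not regular. Hence U is not regular.

Note that the bare facts "L₁ regular, L₂ non-regular" do not settle the question by themselves: the closure of regular languages under ∪, ∩, complement and difference applies only when BOTH operands are regular. With a non-regular operand the result can come out regular or non-regular depending on the specific languages, so one has to work out L₁ ∪ L₂ for this particular pair, as above.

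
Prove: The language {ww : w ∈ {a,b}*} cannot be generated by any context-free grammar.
Assume for contradiction that L is context-free, and let p ≥ 1 be the pumping length given by the pumping lemma for CFLs.
Choose s = a^p b^p a^p b^p. Then s ∈ L (take w = a^p b^p) and |s| = 4p ≥ p.
By the CFL pumping lemma, s = uvxyz for some u, v, x, y, z with |vxy| ≤ p, |vy| ≥ 1, and uv^i xy^i z ∈ L for every i ≥ 0.

Write s as four blocks A₁ B₁ A₂ B₂ with A₁ = A₂ = a^p and B₁ = B₂ = b^p. Since |vxy| ≤ p, the window vxy lies inside at most two adjacent blocks. Take i = 0 and let t = uxz, so |t| = 4p − |vy| with 1 ≤ |vy| ≤ p. If |t| is odd, t ∉ L immediately, so assume |vy| is even (hence |vy| ≥ 2) and |t|/2 = 2p − |vy|/2, which satisfies p ≤ |t|/2 ≤ 2p − 1.

Case 1 (vxy inside A₁B₁): t = a^(p−j) b^(p−l) a^p b^p with j + l = |vy|. The second half of t has length < 2p, so it is a suffix of the trailing a^p b^p and ends in b; the first half is a^(p−j) b^(p−l) a^((j+l)/2), which ends in a because (j+l)/2 ≥ 1. The halves differ, so t ∉ L.

Case 2 (vxy inside B₁A₂, straddling the middle): t = a^p b^(p−j) a^(p−l) b^p with j + l = |vy|. If t = ww, then w is a prefix of t of length ≥ p, so w begins with a^p; and w is a suffix of t of length ≥ p, so w ends with b^p. That forces |w| ≥ 2p, contradicting |w| = |t|/2 ≤ 2p − 1. So t ∉ L.

Case 3 (vxy inside A₂B₂): t = a^p b^p a^(p−j) b^(p−l) with j + l = |vy|. The first half of t is a prefix of a^p b^p, so it begins with a; the second half is b^((j+l)/2) a^(p−j) b^(p−l), which begins with b. The halves differ, so t ∉ L.

In every case uv⁰xy⁰z = uxz ∉ L.

This contradicts the CFL pumping lemma, which requires uv^i xy^i z ∈ L for all i ≥ 0.
Hence L = {ww : w ∈ {a,b}*} is not context-free. ∎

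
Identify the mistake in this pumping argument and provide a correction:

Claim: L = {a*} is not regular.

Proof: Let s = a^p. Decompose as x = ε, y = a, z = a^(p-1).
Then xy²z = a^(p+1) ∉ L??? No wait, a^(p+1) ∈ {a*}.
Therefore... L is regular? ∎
Error: The proof attempts to show a*  is not regular, but a* IS regular!

Correction: a* is a regular language (recognized by a simple DFA with one accepting state and self-loop on 'a'). The pumping lemma can only prove non-regularity, not regularity. For regular languages, pumping always works.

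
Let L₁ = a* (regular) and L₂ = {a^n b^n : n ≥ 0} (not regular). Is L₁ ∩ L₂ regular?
Yes — L₁ ∩ L₂ is regular.

A string of a* contains no b's, and the only string of {a^n b^n} with no b's is ε (n = 0). So L₁ ∩ L₂ = {ε}, a finite language, which is regular.

Note that the bare facts "L₁ regular, L₂ non-regular" do not settle the question by themselves: the closure of regular languages under ∪, ∩, complement and difference applies only when BOTH operands are regular. With a non-regular operand the result can come out regular or non-regular depending on the specific languages, so one has to work out L₁ ∩ L₂ for this particular pair, as above.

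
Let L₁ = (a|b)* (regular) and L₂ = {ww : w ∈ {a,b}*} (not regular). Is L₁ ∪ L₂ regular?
Yes — L₁ ∪ L₂ is regular.

{ww} ⊆ (a|b)*, so L₁ ∪ L₂ = (a|b)*, which is regular.

Note that the bare facts "L₁ regular, L₂ non-regular" do not settle the question by themselves: the closure of regular languages under ∪, ∩, complement and difference applies only when BOTH operands are regular. With a non-regular operand the result can come out regular or non-regular depending on the specific languages, so one has to work out L₁ ∪ L₂ for this particular pair, as above.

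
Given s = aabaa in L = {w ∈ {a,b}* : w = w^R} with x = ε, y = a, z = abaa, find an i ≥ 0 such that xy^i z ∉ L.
i = 0

xy⁰z = ε · ε · abaa = abaa; abaa reversed is aaba ≠ abaa, so it is not a palindrome and is not in L.
(Other choices also work, e.g. i = 2, 3; only i = 1 is guaranteed to stay in L since xy¹z = s.)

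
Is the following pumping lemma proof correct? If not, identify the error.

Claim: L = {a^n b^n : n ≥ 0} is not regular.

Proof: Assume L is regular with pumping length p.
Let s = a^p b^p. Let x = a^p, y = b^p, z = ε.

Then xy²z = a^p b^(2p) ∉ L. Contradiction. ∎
The proof is INCORRECT.

Error: The decomposition violates |xy| ≤ p.
With x = a^p and y = b^p, we have |xy| = 2p > p.
The pumping lemma requires |xy| ≤ p, so y must be within the first p characters.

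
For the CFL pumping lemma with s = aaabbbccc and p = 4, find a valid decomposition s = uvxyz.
u='aa', v='a', x='bb', y='b', z='ccc'

For s = aaabbbccc with pumping length p = 4:

One valid decomposition:
- u = 'aa'
- v = 'a'
- x = 'bb'
- y = 'b'
- z = 'ccc'

Verification:
- uvxyz = 'aa' + 'a' + 'bb' + 'b' + 'ccc' = aaabbbccc ✓
- |vxy| = |'abbb'| = 4 ≤ 4 ✓
- |vy| = |'ab'| = 2 > 0 ✓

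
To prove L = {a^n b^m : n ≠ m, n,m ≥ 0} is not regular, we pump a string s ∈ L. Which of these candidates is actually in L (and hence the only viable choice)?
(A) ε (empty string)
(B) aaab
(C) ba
(B) aaab

The pumping lemma is applied to a string s that lies in L, so first check membership of each option:
- (A) ε = a^0 b^0 has n = m = 0, so it is not in L ✗
- (B) aaab = a^3 b^1 with 3 ≠ 1, so it is in L ✓
- (C) ba has an a after a b, so it is not of the form a^n b^m and is not in L ✗

Only (B) aaab is in L, so it is the only candidate that could play the role of s.
(In a complete proof one picks s in terms of the pumping length p so that |s| ≥ p is guaranteed; a fixed string like aaab illustrates the shape of such an s.)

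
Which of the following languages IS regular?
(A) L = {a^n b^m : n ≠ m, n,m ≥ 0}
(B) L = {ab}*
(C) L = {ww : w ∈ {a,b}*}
(B) {ab}*

(B) L = {ab}* is regular.

This can be recognized by a finite automaton (DFA/NFA).
Regular expressions like {ab}* define regular languages.

The other choices are not regular:
- {ww : w ∈ {a,b}*}: After pumping, the two halves no longer match
- {a^n b^m : n ≠ m, n,m ≥ 0}: After pumping a's, we can make n = m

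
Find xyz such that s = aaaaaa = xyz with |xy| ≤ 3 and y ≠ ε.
x = '', y = 'aaa', z = 'aaa'

For s = aaaaaa and p = 3, one valid decomposition is:
- x = '' (length 0)
- y = 'aaa' (length 3)
- z = 'aaa' (length 3)

Verification:
- xyz = '' + 'aaa' + 'aaa' = aaaaaa ✓
- |xy| = 3 ≤ 3 ✓
- |y| = 3 > 0 ✓

All pumping lemma constraints are satisfied.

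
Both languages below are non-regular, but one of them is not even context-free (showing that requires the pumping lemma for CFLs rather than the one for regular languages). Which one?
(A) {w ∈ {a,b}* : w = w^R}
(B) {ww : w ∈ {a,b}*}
(B) {ww : w ∈ {a,b}*}

(B) {ww : w ∈ {a,b}*} requires the CFL pumping lemma.

- {w ∈ {a,b}* : w = w^R} is context-free (but not regular)
  • Can be shown non-regular with the regular pumping lemma
  • After pumping, the string is no longer symmetric

- {ww : w ∈ {a,b}*} is NOT context-free
  • Requires the CFL pumping lemma to prove
  • Cannot verify equality of two arbitrary substrings

The CFL pumping lemma is "stronger" in that it can prove non-membership
in the larger class of context-free languages.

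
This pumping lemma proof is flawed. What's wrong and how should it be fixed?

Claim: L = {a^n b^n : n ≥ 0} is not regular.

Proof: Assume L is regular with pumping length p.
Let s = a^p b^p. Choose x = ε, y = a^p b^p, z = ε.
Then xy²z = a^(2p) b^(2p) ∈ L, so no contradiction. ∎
Error: The decomposition violates |xy| ≤ p. With y = a^p b^p, |xy| = |y| = 2p > p. (The proof also miscomputes xy²z, which would be a^p b^p a^p b^p rather than a^(2p) b^(2p), and it wrongly treats one harmless decomposition as settling the matter — the prover does not get to choose the decomposition.)

Correction: The pumping lemma requires |xy| ≤ p, and the argument must handle every decomposition satisfying |xy| ≤ p, |y| ≥ 1. Since s starts with p a's, any such y consists only of a's, say y = a^k with k ≥ 1. Then xy²z = a^(p+k) b^p has unequal numbers of a's and b's, so xy²z ∉ L — the required contradiction.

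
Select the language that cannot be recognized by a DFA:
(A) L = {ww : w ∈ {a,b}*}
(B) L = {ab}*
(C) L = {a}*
(A) {ww : w ∈ {a,b}*}

(A) L = {ww : w ∈ {a,b}*} is NOT regular.

The pumping lemma can be used to prove this:
After pumping, the two halves no longer match

The other languages are regular because they can be recognized by finite automata.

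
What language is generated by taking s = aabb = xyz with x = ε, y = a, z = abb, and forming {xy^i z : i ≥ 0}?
{xy^i z : i ≥ 0} = {a^(i+1) b^2 : i ≥ 0} = {abb, aabb, aaabb, ...}

With x = ε, y = a, z = abb: Starting with aabb and pumping the first 'a' (z = abb keeps the second 'a'), we get strings with i+1 a's followed by 2 b's for i = 0, 1, 2, ...; note bb is not produced because z always contributes one a.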